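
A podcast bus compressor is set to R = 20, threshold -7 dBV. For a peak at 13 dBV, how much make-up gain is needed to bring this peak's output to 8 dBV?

14 dB

The peak compresses to -7 + 20/20 = -6 dBV.
To reach 8 dBV requires 8 − (-6) = 14 dB of make-up.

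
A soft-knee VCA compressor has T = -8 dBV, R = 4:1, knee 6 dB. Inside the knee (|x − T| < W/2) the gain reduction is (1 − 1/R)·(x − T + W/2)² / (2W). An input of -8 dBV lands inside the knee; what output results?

-8.5625 dBV

x − T + W/2 = -8 − (-8) + 3 = 3.
GR = (1 − 1/4) × 3² / 12 = 0.75 × 9 / 12 = 0.5625 dB.
Output = -8 − 0.5625 = -8.5625 dBV.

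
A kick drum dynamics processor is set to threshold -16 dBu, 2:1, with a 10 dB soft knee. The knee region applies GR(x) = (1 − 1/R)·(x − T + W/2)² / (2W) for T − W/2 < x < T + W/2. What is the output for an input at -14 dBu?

x − T + W/2 = -14 − (-16) + 5 = 7.
GR = (1 − 1/2) × 7² / 20 = 0.5 × 49 / 20 = 1.225 dB.
Output = -14 − 1.225 = -15.225 dBu.

-15.225 dBu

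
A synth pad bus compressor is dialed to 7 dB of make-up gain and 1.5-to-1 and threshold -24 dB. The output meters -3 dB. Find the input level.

Remove make-up: -3 − 7 = -10 dB.
That's 14 dB above the -24 dB threshold.
Undo the ratio: input overshoot = 14 × 1.5 = 21 dB, giving input = -3 dB.

-3 dB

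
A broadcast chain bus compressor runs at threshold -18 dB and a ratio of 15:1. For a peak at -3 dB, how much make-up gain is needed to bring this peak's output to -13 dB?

4 dB

Overshoot 15 dB → 15/15 = 1 dB after compression, so the compressed level is -18 + 1 = -17 dB.
Make-up = target − compressed = -13 − (-17) = 4 dB.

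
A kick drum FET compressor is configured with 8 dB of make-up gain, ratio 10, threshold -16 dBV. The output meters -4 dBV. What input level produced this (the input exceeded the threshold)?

24 dBV

Stripping the +8 dB make-up gives -12 dBV at the gain stage.
Post-compression overshoot = -12 − (-16) = 4 dB.
Input overshoot = R × output overshoot = 40 dB → input = -16 + 40 = 24 dBV.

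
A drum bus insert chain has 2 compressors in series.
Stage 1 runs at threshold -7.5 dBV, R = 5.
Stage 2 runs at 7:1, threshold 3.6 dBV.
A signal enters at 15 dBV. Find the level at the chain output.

Stage 1: overshoot 22.5 dB → 22.5/5 = 4.5 dB → -3 dBV.
Stage 2: -3 dBV is at or below the 3.6 dBV threshold — no compression; output -3 dBV.

-3 dBV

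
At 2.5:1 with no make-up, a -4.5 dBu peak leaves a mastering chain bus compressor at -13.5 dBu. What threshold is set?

-19.5 dBu

Gain reduction = -4.5 − (-13.5) = 9 dB; output overshoot = GR / (R − 1) = 9 / 1.5 = 6 dB.
Threshold = output − output overshoot = -13.5 − 6 = -19.5 dBu.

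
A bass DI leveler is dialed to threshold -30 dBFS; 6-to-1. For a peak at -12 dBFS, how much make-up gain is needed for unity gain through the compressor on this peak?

Overshoot 18 dB → 18/6 = 3 dB after compression, so the compressed level is -30 + 3 = -27 dBFS.
Make-up = target − compressed = -12 − (-27) = 15 dB.

15 dB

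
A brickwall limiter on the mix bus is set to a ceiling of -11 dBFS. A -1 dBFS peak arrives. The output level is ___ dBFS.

-11 dBFS

The limiter clamps the peak to its -11 dBFS ceiling.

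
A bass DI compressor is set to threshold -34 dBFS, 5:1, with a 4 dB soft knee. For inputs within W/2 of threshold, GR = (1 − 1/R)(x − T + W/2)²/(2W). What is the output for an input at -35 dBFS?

-35.1 dBFS

x − T + W/2 = -35 − (-34) + 2 = 1.
GR = (1 − 1/5) × 1² / 8 = 0.8 × 1 / 8 = 0.1 dB.
Output = -35 − 0.1 = -35.1 dBFS.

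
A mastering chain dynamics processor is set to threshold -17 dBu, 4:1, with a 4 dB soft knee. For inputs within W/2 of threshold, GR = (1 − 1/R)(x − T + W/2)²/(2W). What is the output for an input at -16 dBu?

-16.84375 dBu

x − T + W/2 = -16 − (-17) + 2 = 3.
GR = (1 − 1/4) × 3² / 8 = 0.75 × 9 / 8 = 0.84375 dB.
Output = -16 − 0.84375 = -16.84375 dBu.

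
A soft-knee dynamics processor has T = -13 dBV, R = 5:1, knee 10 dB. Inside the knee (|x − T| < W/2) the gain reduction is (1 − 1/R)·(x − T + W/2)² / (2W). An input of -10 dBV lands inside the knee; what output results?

x − T + W/2 = -10 − (-13) + 5 = 8.
GR = (1 − 1/5) × 8² / 20 = 0.8 × 64 / 20 = 2.56 dB.
Output = -10 − 2.56 = -12.56 dBV.

-12.56 dBV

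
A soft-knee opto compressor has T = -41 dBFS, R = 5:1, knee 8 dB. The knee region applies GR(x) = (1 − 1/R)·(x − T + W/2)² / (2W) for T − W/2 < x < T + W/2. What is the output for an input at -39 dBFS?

x − T + W/2 = -39 − (-41) + 4 = 6.
GR = (1 − 1/5) × 6² / 16 = 0.8 × 36 / 16 = 1.8 dB.
Output = -39 − 1.8 = -40.8 dBFS.

-40.8 dBFS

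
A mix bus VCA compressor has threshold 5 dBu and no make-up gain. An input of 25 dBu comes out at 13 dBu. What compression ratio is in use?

Input overshoot = 25 − 5 = 20 dB; output overshoot = 13 − 5 = 8 dB.
Ratio = 20 / 8 = 2.5.

2.5:1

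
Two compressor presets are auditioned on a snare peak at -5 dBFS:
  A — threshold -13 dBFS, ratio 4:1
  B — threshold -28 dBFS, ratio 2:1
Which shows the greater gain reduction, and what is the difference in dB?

A: 8 dB over, compressed to 2 dB over, so 6 dB of GR.
B: 23 dB over, compressed to 11.5 dB over, so 11.5 dB of GR.
Difference: 5.5 dB in favour of B.

B, by 5.5 dB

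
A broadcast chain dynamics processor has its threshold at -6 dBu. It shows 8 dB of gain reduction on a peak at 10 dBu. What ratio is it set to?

Input overshoot = 10 − (-6) = 16 dB.
Output overshoot = 16 − 8 = 8 dB.
Ratio = input overshoot / output overshoot = 16 / 8 = 2.

2:1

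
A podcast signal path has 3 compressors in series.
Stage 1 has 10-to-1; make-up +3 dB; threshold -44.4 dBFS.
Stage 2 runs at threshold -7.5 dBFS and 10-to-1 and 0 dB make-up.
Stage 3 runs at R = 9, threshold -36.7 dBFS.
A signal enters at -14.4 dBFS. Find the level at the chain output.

Stage 1: -14.4 dBFS is 30 dB over -44.4 dBFS; at 10:1 that becomes 3 dB over, giving -41.4 dBFS; +3 dB make-up → -38.4 dBFS.
Stage 2: -38.4 dBFS is at or below the -7.5 dBFS threshold — no compression; output -38.4 dBFS.
Stage 3: below threshold (-38.4 ≤ -36.7); passes unchanged; output -38.4 dBFS.

-38.4 dBFS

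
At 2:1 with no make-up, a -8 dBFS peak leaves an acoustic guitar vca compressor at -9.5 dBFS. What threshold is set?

-11 dBFS

Let T be the threshold. Output overshoot = (input overshoot)/R, so -9.5 − T = (-8 − T)/2.
2·(-9.5 − T) = -8 − T → 1·T = -19 − (-8) = -11.
T = -11/1 = -11 dBFS.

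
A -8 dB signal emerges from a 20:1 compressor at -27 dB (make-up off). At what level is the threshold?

Input is 20 dB above T (since output overshoot × R = input overshoot: (-27 − T)·20 = -8 − T gives T = -28 dB).
Check: -28 + (-8 − (-28))/20 = -28 + 1 = -27 dB. ✓

-28 dB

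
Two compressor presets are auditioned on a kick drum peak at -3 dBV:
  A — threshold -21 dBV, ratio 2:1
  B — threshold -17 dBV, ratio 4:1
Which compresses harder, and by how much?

A: 18 dB over, compressed to 9 dB over, so 9 dB of GR.
B: 14 dB over, compressed to 3.5 dB over, so 10.5 dB of GR.
Difference: 1.5 dB in favour of B.

B, by 1.5 dB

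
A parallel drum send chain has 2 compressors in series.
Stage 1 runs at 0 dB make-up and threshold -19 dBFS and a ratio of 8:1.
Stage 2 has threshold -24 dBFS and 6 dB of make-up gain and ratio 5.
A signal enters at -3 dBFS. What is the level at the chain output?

-16.6 dBFS

Stage 1: 16 dB above -19 dBFS, reduced 8:1 to 2 dB above → -17 dBFS.
Stage 2: 7 dB above -24 dBFS, reduced 5:1 to 1.4 dB above → -22.6 dBFS; +6 dB make-up → -16.6 dBFS.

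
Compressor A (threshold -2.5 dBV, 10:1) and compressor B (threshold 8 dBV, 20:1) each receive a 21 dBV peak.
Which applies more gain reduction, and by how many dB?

A, by 8.8 dB

A: overshoot 23.5 dB → output overshoot 2.35 dB → GR 21.15 dB.
B: overshoot 13 dB → output overshoot 0.65 dB → GR 12.35 dB.
Difference: 8.8 dB in favour of A.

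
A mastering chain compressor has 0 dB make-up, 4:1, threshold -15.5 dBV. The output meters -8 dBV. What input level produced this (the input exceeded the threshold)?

The compressed level sits -8 − (-15.5) = 7.5 dB over threshold.
Before 4:1 compression the overshoot was 7.5 × 4 = 30 dB, so input = -15.5 + 30 = 14.5 dBV.

14.5 dBV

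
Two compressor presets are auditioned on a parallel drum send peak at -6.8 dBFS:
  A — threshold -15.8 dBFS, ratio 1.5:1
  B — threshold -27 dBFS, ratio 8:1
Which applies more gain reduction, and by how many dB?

A: overshoot 9 dB → output overshoot 6 dB → GR 3 dB.
B: overshoot 20.2 dB → output overshoot 2.525 dB → GR 17.675 dB.
Difference: 14.675 dB in favour of B.

B, by 14.675 dB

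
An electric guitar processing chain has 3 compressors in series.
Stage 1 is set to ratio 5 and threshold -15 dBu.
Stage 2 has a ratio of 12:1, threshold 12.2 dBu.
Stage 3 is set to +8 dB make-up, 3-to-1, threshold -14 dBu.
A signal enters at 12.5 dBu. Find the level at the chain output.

Stage 1: 12.5 dBu is 27.5 dB over -15 dBu; at 5:1 that becomes 5.5 dB over, giving -9.5 dBu.
Stage 2: -9.5 dBu ≤ 12.2 dBu, so stage 2 doesn't engage; output -9.5 dBu.
Stage 3: 4.5 dB above -14 dBu, reduced 3:1 to 1.5 dB above → -12.5 dBu; +8 dB make-up → -4.5 dBu.

-4.5 dBu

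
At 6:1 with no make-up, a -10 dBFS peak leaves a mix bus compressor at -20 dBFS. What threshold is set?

-22 dBFS

Gain reduction = -10 − (-20) = 10 dB; output overshoot = GR / (R − 1) = 10 / 5 = 2 dB.
Threshold = output − output overshoot = -20 − 2 = -22 dBFS.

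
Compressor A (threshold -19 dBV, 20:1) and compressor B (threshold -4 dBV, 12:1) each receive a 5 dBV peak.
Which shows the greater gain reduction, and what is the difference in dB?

A, by 14.55 dB

A: 24 dB over, compressed to 1.2 dB over, so 22.8 dB of GR.
B: 9 dB over, compressed to 0.75 dB over, so 8.25 dB of GR.
A applies 14.55 dB more gain reduction.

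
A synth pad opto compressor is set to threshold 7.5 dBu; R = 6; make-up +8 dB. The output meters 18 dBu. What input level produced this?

Stripping the +8 dB make-up gives 10 dBu at the gain stage.
That's 2.5 dB above the 7.5 dBu threshold.
Before 6:1 compression the overshoot was 2.5 × 6 = 15 dB, so input = 7.5 + 15 = 22.5 dBu.

22.5 dBu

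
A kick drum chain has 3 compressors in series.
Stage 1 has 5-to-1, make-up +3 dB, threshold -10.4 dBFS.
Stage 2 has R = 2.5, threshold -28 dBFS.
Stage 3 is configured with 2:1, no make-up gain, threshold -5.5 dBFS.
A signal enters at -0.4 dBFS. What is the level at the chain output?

Stage 1: overshoot 10 dB → 10/5 = 2 dB → -8.4 dBFS; +3 dB make-up → -5.4 dBFS.
Stage 2: -5.4 dBFS is 22.6 dB over -28 dBFS; at 2.5:1 that becomes 9.04 dB over, giving -18.96 dBFS.
Stage 3: -18.96 dBFS ≤ -5.5 dBFS, so stage 3 doesn't engage; output -18.96 dBFS.

-18.96 dBFS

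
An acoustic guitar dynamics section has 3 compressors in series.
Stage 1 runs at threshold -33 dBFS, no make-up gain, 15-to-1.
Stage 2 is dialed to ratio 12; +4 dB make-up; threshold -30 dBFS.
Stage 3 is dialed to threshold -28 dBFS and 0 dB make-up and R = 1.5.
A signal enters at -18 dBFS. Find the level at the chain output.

-28 dBFS

Stage 1: -18 dBFS is 15 dB over -33 dBFS; at 15:1 that becomes 1 dB over, giving -32 dBFS.
Stage 2: -32 dBFS is at or below the -30 dBFS threshold — no compression; make-up brings it to -28 dBFS.
Stage 3: -28 dBFS is at or below the -28 dBFS threshold — no compression; output -28 dBFS.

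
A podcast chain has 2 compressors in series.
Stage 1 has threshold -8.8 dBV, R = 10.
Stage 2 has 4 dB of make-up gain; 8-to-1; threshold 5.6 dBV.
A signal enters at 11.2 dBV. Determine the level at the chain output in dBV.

Stage 1: overshoot 20 dB → 20/10 = 2 dB → -6.8 dBV.
Stage 2: below threshold (-6.8 ≤ 5.6); passes unchanged; make-up brings it to -2.8 dBV.

-2.8 dBV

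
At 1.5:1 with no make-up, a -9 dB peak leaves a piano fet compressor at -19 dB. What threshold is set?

Input is 30 dB above T (since output overshoot × R = input overshoot: (-19 − T)·1.5 = -9 − T gives T = -39 dB).
Check: -39 + (-9 − (-39))/1.5 = -39 + 20 = -19 dB. ✓

-39 dB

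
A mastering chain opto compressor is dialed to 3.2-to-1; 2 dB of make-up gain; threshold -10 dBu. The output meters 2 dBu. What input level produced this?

22 dBu

Stripping the +2 dB make-up gives 0 dBu at the gain stage.
That's 10 dB above the -10 dBu threshold.
Undo the ratio: input overshoot = 10 × 3.2 = 32 dB, giving input = 22 dBu.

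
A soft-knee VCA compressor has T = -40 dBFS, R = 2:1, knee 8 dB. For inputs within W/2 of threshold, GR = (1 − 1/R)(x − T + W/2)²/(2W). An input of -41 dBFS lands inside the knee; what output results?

x − T + W/2 = -41 − (-40) + 4 = 3.
GR = (1 − 1/2) × 3² / 16 = 0.5 × 9 / 16 = 0.28125 dB.
Output = -41 − 0.28125 = -41.28125 dBFS.

-41.28125 dBFS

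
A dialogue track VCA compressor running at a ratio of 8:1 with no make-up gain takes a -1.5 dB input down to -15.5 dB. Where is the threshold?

Let T be the threshold. Output overshoot = (input overshoot)/R, so -15.5 − T = (-1.5 − T)/8.
8·(-15.5 − T) = -1.5 − T → 7·T = -124 − (-1.5) = -122.5.
T = -122.5/7 = -17.5 dB.

-17.5 dB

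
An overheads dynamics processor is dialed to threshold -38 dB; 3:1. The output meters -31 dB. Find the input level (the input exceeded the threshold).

-17 dB

Post-compression overshoot = -31 − (-38) = 7 dB.
Before 3:1 compression the overshoot was 7 × 3 = 21 dB, so input = -38 + 21 = -17 dB.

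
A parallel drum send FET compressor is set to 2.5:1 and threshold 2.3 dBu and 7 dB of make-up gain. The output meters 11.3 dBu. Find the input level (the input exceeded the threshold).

7.3 dBu

Stripping the +7 dB make-up gives 4.3 dBu at the gain stage.
That's 2 dB above the 2.3 dBu threshold.
Before 2.5:1 compression the overshoot was 2 × 2.5 = 5 dB, so input = 2.3 + 5 = 7.3 dBu.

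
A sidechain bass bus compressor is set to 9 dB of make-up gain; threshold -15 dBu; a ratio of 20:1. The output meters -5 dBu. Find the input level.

5 dBu

Stripping the +9 dB make-up gives -14 dBu at the gain stage.
The compressed level sits -14 − (-15) = 1 dB over threshold.
Undo the ratio: input overshoot = 1 × 20 = 20 dB, giving input = 5 dBu.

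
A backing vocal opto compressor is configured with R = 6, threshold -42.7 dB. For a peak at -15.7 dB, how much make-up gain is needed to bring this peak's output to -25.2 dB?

The peak compresses to -42.7 + 27/6 = -38.2 dB.
To reach -25.2 dB requires -25.2 − (-38.2) = 13 dB of make-up.

13 dB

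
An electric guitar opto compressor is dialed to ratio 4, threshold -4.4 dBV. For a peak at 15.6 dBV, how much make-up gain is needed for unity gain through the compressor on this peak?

15 dB

Overshoot 20 dB → 20/4 = 5 dB after compression, so the compressed level is -4.4 + 5 = 0.6 dBV.
Make-up = target − compressed = 15.6 − 0.6 = 15 dB.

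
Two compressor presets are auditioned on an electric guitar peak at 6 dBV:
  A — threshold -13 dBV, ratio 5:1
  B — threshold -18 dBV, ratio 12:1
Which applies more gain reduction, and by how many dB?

B, by 6.8 dB

A: GR = 19 − 19/5 = 15.2 dB.
B: GR = 24 − 24/12 = 22 dB.
B reduces 6.8 dB more.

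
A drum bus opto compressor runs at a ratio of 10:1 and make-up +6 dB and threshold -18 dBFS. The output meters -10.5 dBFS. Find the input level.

Remove make-up: -10.5 − 6 = -16.5 dBFS.
Post-compression overshoot = -16.5 − (-18) = 1.5 dB.
Input overshoot = R × output overshoot = 15 dB → input = -18 + 15 = -3 dBFS.

-3 dBFS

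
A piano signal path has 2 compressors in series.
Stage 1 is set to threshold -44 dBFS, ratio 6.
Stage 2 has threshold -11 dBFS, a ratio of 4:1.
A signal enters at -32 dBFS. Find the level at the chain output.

-42 dBFS

Stage 1: 12 dB above -44 dBFS, reduced 6:1 to 2 dB above → -42 dBFS.
Stage 2: -42 dBFS is at or below the -11 dBFS threshold — no compression; output -42 dBFS.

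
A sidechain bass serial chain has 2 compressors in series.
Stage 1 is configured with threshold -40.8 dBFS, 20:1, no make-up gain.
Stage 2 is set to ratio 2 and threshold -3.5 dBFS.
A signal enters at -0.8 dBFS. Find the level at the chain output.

-38.8 dBFS

Stage 1: 40 dB above -40.8 dBFS, reduced 20:1 to 2 dB above → -38.8 dBFS.
Stage 2: -38.8 dBFS is at or below the -3.5 dBFS threshold — no compression; output -38.8 dBFS.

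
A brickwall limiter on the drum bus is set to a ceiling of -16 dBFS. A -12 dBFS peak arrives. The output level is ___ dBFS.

-16 dBFS

The limiter clamps the peak to its -16 dBFS ceiling.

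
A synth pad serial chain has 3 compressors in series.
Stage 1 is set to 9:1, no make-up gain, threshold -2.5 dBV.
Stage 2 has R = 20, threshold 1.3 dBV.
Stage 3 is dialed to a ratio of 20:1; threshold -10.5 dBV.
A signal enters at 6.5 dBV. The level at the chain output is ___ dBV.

-10.05 dBV

Stage 1: 6.5 dBV is 9 dB over -2.5 dBV; at 9:1 that becomes 1 dB over, giving -1.5 dBV.
Stage 2: below threshold (-1.5 ≤ 1.3); passes unchanged; output -1.5 dBV.
Stage 3: -1.5 dBV is 9 dB over -10.5 dBV; at 20:1 that becomes 0.45 dB over, giving -10.05 dBV.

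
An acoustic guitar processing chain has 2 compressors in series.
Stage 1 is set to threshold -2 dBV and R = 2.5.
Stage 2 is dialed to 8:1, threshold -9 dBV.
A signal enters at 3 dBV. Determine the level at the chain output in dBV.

-7.875 dBV

Stage 1: 5 dB above -2 dBV, reduced 2.5:1 to 2 dB above → 0 dBV.
Stage 2: overshoot 9 dB → 9/8 = 1.125 dB → -7.875 dBV.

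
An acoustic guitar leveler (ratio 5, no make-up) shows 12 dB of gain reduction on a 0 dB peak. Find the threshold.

Gain reduction = 0 − (-12) = 12 dB; output overshoot = GR / (R − 1) = 12 / 4 = 3 dB.
Threshold = output − output overshoot = -12 − 3 = -15 dB.

-15 dB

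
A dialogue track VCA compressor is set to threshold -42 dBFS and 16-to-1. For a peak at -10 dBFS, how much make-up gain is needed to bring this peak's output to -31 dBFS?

9 dB

Overshoot 32 dB → 32/16 = 2 dB after compression, so the compressed level is -42 + 2 = -40 dBFS.
Make-up = target − compressed = -31 − (-40) = 9 dB.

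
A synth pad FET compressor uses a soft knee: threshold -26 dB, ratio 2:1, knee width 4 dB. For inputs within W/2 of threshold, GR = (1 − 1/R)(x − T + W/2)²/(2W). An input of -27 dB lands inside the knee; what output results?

-27.0625 dB

x − T + W/2 = -27 − (-26) + 2 = 1.
GR = (1 − 1/2) × 1² / 8 = 0.5 × 1 / 8 = 0.0625 dB.
Output = -27 − 0.0625 = -27.0625 dB.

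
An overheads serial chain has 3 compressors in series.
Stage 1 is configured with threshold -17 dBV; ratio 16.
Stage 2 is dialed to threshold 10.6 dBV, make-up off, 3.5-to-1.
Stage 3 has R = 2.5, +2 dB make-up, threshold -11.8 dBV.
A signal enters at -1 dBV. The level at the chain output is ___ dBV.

-14 dBV

Stage 1: -1 dBV is 16 dB over -17 dBV; at 16:1 that becomes 1 dB over, giving -16 dBV.
Stage 2: -16 dBV ≤ 10.6 dBV, so stage 2 doesn't engage; output -16 dBV.
Stage 3: -16 dBV ≤ -11.8 dBV, so stage 3 doesn't engage; make-up brings it to -14 dBV.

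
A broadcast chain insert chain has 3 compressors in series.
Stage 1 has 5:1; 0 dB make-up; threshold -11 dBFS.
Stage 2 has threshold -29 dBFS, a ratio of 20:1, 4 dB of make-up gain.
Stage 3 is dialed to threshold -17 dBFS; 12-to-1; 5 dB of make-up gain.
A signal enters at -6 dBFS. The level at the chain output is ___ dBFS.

Stage 1: overshoot 5 dB → 5/5 = 1 dB → -10 dBFS.
Stage 2: -10 dBFS is 19 dB over -29 dBFS; at 20:1 that becomes 0.95 dB over, giving -28.05 dBFS; +4 dB make-up → -24.05 dBFS.
Stage 3: -24.05 dBFS is at or below the -17 dBFS threshold — no compression; make-up brings it to -19.05 dBFS.

-19.05 dBFS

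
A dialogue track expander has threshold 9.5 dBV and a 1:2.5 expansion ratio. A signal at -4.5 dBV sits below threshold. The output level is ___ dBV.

-25.5 dBV

Undershoot = 9.5 − (-4.5) = 14 dB.
At 1:2.5, that expands to 35 dB under threshold.
Output = 9.5 − 35 = -25.5 dBV.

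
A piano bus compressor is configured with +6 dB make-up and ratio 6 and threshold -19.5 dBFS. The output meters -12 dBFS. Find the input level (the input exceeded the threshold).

-10.5 dBFS

Before make-up, the level was -12 − 6 = -18 dBFS.
Post-compression overshoot = -18 − (-19.5) = 1.5 dB.
Before 6:1 compression the overshoot was 1.5 × 6 = 9 dB, so input = -19.5 + 9 = -10.5 dBFS.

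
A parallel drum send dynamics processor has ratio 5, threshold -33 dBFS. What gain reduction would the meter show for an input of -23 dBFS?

Overshoot = -23 − (-33) = 10 dB.
After 5:1 compression the overshoot becomes 10/5 = 2 dB.
GR = overshoot in − overshoot out = 10 − 2 = 8 dB.

8 dB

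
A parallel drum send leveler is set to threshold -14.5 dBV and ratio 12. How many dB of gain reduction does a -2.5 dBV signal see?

11 dB

Overshoot = -2.5 − (-14.5) = 12 dB.
A 12:1 ratio leaves 1 dB of that excess.
Gain reduction = 12 − 1 = 11 dB.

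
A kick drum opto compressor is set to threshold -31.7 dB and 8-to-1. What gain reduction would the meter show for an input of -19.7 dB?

10.5 dB

The signal is 12 dB above threshold.
At 8:1, output sits 12/8 = 1.5 dB above threshold.
So the signal is attenuated by 12 − 1.5 = 10.5 dB.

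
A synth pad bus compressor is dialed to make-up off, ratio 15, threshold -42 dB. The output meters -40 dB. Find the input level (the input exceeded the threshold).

That's 2 dB above the -42 dB threshold.
Input overshoot = R × output overshoot = 30 dB → input = -42 + 30 = -12 dB.

-12 dB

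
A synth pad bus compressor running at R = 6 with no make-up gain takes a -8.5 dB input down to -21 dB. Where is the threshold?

-23.5 dB

Let T be the threshold. Output overshoot = (input overshoot)/R, so -21 − T = (-8.5 − T)/6.
6·(-21 − T) = -8.5 − T → 5·T = -126 − (-8.5) = -117.5.
T = -117.5/5 = -23.5 dB.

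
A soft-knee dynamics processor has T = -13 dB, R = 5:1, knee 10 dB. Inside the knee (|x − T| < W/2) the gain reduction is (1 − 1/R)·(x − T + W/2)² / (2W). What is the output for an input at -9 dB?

x − T + W/2 = -9 − (-13) + 5 = 9.
GR = (1 − 1/5) × 9² / 20 = 0.8 × 81 / 20 = 3.24 dB.
Output = -9 − 3.24 = -12.24 dB.

-12.24 dB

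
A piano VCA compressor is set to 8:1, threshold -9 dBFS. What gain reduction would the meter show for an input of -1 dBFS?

The signal is 8 dB above threshold.
After 8:1 compression the overshoot becomes 8/8 = 1 dB.
Gain reduction = 8 − 1 = 7 dB.

7 dB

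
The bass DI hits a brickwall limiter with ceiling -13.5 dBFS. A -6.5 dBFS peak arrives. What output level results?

-13.5 dBFS

The limiter clamps the peak to its -13.5 dBFS ceiling.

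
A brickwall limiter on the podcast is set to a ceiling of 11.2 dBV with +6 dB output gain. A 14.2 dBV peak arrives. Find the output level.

17.2 dBV

A brickwall limiter is an ∞:1 compressor: any input above the ceiling is clamped to 11.2 dBV.
Output gain then adds 6 dB: 11.2 + 6 = 17.2 dBV.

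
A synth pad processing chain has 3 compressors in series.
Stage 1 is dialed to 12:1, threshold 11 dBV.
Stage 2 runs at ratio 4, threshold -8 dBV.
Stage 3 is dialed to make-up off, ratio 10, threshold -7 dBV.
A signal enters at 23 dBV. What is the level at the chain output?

-6.6 dBV

Stage 1: 12 dB above 11 dBV, reduced 12:1 to 1 dB above → 12 dBV.
Stage 2: 12 dBV is 20 dB over -8 dBV; at 4:1 that becomes 5 dB over, giving -3 dBV.
Stage 3: -3 dBV is 4 dB over -7 dBV; at 10:1 that becomes 0.4 dB over, giving -6.6 dBV.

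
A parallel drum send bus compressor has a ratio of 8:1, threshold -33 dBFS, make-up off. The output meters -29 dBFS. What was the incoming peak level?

-1 dBFS

Post-compression overshoot = -29 − (-33) = 4 dB.
Before 8:1 compression the overshoot was 4 × 8 = 32 dB, so input = -33 + 32 = -1 dBFS.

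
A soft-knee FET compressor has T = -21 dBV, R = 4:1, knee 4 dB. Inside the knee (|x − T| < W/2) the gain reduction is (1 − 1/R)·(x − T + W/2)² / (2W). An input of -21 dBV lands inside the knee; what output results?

-21.375 dBV

x − T + W/2 = -21 − (-21) + 2 = 2.
GR = (1 − 1/4) × 2² / 8 = 0.75 × 4 / 8 = 0.375 dB.
Output = -21 − 0.375 = -21.375 dBV.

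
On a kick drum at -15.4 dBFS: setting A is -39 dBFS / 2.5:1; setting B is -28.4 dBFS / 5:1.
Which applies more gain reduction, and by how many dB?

A: 23.6 dB over, compressed to 9.44 dB over, so 14.16 dB of GR.
B: 13 dB over, compressed to 2.6 dB over, so 10.4 dB of GR.
A reduces 3.76 dB more.

A, by 3.76 dB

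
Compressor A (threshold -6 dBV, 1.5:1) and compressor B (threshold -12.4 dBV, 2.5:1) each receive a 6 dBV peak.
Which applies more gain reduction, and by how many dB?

A: overshoot 12 dB → output overshoot 8 dB → GR 4 dB.
B: overshoot 18.4 dB → output overshoot 7.36 dB → GR 11.04 dB.
B applies 7.04 dB more gain reduction.

B, by 7.04 dB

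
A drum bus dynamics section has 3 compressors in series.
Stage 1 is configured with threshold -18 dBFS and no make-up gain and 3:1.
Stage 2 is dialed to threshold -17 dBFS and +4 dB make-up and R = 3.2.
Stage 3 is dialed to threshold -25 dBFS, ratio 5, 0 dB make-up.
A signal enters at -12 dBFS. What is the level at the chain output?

Stage 1: overshoot 6 dB → 6/3 = 2 dB → -16 dBFS.
Stage 2: 1 dB above -17 dBFS, reduced 3.2:1 to 0.3125 dB above → -16.6875 dBFS; +4 dB make-up → -12.6875 dBFS.
Stage 3: overshoot 12.3125 dB → 12.3125/5 = 2.4625 dB → -22.5375 dBFS.

-22.5375 dBFS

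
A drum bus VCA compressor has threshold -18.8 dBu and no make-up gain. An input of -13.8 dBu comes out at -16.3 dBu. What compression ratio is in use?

2:1

Input overshoot = -13.8 − (-18.8) = 5 dB; output overshoot = -16.3 − (-18.8) = 2.5 dB.
Ratio = 5 / 2.5 = 2.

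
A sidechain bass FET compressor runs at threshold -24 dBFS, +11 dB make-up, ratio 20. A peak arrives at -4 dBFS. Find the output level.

-4 dBFS sits 20 dB over threshold.
The 20 dB excess becomes 1 dB after 20:1 reduction.
That puts the output at -23 dBFS; make-up adds 11 dB, giving -12 dBFS.

-12 dBFS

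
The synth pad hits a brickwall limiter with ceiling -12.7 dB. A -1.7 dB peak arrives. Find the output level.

-12.7 dB

The limiter clamps the peak to its -12.7 dB ceiling.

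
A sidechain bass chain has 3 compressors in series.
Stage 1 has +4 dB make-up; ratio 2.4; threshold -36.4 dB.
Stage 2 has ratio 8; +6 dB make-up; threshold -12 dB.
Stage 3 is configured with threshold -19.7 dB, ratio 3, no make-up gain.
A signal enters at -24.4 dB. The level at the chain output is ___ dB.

-21.4 dB

Stage 1: overshoot 12 dB → 12/2.4 = 5 dB → -31.4 dB; +4 dB make-up → -27.4 dB.
Stage 2: -27.4 dB is at or below the -12 dB threshold — no compression; make-up brings it to -21.4 dB.
Stage 3: -21.4 dB is at or below the -19.7 dB threshold — no compression; output -21.4 dB.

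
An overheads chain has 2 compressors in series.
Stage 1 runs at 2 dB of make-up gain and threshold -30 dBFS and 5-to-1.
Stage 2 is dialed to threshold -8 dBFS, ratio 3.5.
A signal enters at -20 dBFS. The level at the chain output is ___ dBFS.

Stage 1: 10 dB above -30 dBFS, reduced 5:1 to 2 dB above → -28 dBFS; +2 dB make-up → -26 dBFS.
Stage 2: -26 dBFS ≤ -8 dBFS, so stage 2 doesn't engage; output -26 dBFS.

-26 dBFS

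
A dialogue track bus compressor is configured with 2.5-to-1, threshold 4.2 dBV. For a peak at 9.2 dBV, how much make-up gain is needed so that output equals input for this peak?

Overshoot 5 dB → 5/2.5 = 2 dB after compression, so the compressed level is 4.2 + 2 = 6.2 dBV.
Make-up = target − compressed = 9.2 − 6.2 = 3 dB.

3 dB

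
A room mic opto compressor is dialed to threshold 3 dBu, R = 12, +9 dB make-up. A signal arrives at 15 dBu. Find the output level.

13 dBu

Overshoot: 15 − 3 = 12 dB.
The 12 dB excess becomes 1 dB after 12:1 reduction.
That puts the output at 4 dBu; make-up adds 9 dB, giving 13 dBu.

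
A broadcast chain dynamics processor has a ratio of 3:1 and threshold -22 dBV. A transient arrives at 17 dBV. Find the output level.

-9 dBV

The input is 39 dB above the -22 dBV threshold.
At 3:1 the overshoot is divided by 3, leaving 13 dB above threshold.
That puts the output at -9 dBV.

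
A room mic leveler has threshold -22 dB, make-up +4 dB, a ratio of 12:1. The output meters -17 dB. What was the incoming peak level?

-10 dB

Stripping the +4 dB make-up gives -21 dB at the gain stage.
That's 1 dB above the -22 dB threshold.
Undo the ratio: input overshoot = 1 × 12 = 12 dB, giving input = -10 dB.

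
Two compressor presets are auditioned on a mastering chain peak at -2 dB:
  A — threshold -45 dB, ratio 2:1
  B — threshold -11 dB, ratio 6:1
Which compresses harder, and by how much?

A: GR = 43 − 43/2 = 21.5 dB.
B: GR = 9 − 9/6 = 7.5 dB.
Difference: 14 dB in favour of A.

A, by 14 dB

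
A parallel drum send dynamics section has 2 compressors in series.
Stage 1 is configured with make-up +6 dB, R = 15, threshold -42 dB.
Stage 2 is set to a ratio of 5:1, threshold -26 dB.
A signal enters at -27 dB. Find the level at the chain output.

-35 dB

Stage 1: 15 dB above -42 dB, reduced 15:1 to 1 dB above → -41 dB; +6 dB make-up → -35 dB.
Stage 2: below threshold (-35 ≤ -26); passes unchanged; output -35 dB.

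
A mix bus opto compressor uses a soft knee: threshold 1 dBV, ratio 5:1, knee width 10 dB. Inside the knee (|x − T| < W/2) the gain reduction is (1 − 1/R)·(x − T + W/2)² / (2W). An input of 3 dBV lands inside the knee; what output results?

1.04 dBV

x − T + W/2 = 3 − 1 + 5 = 7.
GR = (1 − 1/5) × 7² / 20 = 0.8 × 49 / 20 = 1.96 dB.
Output = 3 − 1.96 = 1.04 dBV.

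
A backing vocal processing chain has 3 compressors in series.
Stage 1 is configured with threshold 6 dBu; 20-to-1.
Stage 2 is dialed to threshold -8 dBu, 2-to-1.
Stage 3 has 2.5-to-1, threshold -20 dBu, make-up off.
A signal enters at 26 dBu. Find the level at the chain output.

Stage 1: 26 dBu is 20 dB over 6 dBu; at 20:1 that becomes 1 dB over, giving 7 dBu.
Stage 2: 15 dB above -8 dBu, reduced 2:1 to 7.5 dB above → -0.5 dBu.
Stage 3: overshoot 19.5 dB → 19.5/2.5 = 7.8 dB → -12.2 dBu.

-12.2 dBu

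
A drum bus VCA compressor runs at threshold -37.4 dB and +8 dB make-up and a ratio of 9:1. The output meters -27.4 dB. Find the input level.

Stripping the +8 dB make-up gives -35.4 dB at the gain stage.
That's 2 dB above the -37.4 dB threshold.
Input overshoot = R × output overshoot = 18 dB → input = -37.4 + 18 = -19.4 dB.

-19.4 dB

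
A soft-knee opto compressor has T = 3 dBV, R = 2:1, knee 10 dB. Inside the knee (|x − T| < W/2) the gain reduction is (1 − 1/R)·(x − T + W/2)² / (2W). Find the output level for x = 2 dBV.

x − T + W/2 = 2 − 3 + 5 = 4.
GR = (1 − 1/2) × 4² / 20 = 0.5 × 16 / 20 = 0.4 dB.
Output = 2 − 0.4 = 1.6 dBV.

1.6 dBV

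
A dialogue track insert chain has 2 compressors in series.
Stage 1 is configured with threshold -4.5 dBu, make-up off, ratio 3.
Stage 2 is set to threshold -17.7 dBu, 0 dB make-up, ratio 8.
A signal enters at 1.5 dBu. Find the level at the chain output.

Stage 1: 1.5 dBu is 6 dB over -4.5 dBu; at 3:1 that becomes 2 dB over, giving -2.5 dBu.
Stage 2: overshoot 15.2 dB → 15.2/8 = 1.9 dB → -15.8 dBu.

-15.8 dBu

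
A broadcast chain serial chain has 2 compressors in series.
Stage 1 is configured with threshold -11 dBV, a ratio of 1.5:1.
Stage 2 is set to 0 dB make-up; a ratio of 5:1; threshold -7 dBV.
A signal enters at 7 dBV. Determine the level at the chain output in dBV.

-5.4 dBV

Stage 1: 7 dBV is 18 dB over -11 dBV; at 1.5:1 that becomes 12 dB over, giving 1 dBV.
Stage 2: 8 dB above -7 dBV, reduced 5:1 to 1.6 dB above → -5.4 dBV.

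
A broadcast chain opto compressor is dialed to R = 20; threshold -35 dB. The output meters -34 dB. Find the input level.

-15 dB

The compressed level sits -34 − (-35) = 1 dB over threshold.
Undo the ratio: input overshoot = 1 × 20 = 20 dB, giving input = -15 dB.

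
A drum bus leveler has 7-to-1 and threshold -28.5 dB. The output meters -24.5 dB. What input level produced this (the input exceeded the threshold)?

-0.5 dB

Post-compression overshoot = -24.5 − (-28.5) = 4 dB.
Before 7:1 compression the overshoot was 4 × 7 = 28 dB, so input = -28.5 + 28 = -0.5 dB.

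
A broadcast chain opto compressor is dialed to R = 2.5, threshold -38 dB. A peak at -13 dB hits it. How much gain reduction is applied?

-13 dB exceeds the threshold by 25 dB.
After 2.5:1 compression the overshoot becomes 25/2.5 = 10 dB.
So the signal is attenuated by 25 − 10 = 15 dB.

15 dB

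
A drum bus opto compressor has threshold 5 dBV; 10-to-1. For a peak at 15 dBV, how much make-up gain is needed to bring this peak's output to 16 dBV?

10 dB

The peak compresses to 5 + 10/10 = 6 dBV.
To reach 16 dBV requires 16 − 6 = 10 dB of make-up.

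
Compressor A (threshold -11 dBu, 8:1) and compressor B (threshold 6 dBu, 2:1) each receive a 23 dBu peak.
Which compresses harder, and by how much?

A, by 21.25 dB

A: 34 dB over, compressed to 4.25 dB over, so 29.75 dB of GR.
B: 17 dB over, compressed to 8.5 dB over, so 8.5 dB of GR.
A reduces 21.25 dB more.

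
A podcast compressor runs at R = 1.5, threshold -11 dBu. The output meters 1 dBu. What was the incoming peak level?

7 dBu

The compressed level sits 1 − (-11) = 12 dB over threshold.
Before 1.5:1 compression the overshoot was 12 × 1.5 = 18 dB, so input = -11 + 18 = 7 dBu.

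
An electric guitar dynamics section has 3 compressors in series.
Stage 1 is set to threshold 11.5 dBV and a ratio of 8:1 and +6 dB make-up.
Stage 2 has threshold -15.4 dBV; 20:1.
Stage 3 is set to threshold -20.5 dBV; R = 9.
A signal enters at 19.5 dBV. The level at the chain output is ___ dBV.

-19.745 dBV

Stage 1: 19.5 dBV is 8 dB over 11.5 dBV; at 8:1 that becomes 1 dB over, giving 12.5 dBV; +6 dB make-up → 18.5 dBV.
Stage 2: 33.9 dB above -15.4 dBV, reduced 20:1 to 1.695 dB above → -13.705 dBV.
Stage 3: -13.705 dBV is 6.795 dB over -20.5 dBV; at 9:1 that becomes 0.755 dB over, giving -19.745 dBV.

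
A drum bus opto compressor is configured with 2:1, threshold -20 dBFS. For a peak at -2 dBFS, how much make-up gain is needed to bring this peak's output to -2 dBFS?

Without make-up, output = threshold + overshoot/2 = -20 + 9 = -11 dBFS.
Gap to target: 9 dB.

9 dB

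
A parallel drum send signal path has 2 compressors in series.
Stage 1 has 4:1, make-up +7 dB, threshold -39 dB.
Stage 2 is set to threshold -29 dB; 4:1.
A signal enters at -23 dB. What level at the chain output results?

Stage 1: 16 dB above -39 dB, reduced 4:1 to 4 dB above → -35 dB; +7 dB make-up → -28 dB.
Stage 2: 1 dB above -29 dB, reduced 4:1 to 0.25 dB above → -28.75 dB.

-28.75 dB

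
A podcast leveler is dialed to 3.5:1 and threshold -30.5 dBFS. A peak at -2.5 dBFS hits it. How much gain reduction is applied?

20 dB

-2.5 dBFS exceeds the threshold by 28 dB.
After 3.5:1 compression the overshoot becomes 28/3.5 = 8 dB.
GR = overshoot in − overshoot out = 28 − 8 = 20 dB.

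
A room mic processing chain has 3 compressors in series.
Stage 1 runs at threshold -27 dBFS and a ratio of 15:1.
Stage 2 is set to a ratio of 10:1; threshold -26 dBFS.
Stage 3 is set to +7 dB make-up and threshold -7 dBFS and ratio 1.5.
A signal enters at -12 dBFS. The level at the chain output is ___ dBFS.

-19 dBFS

Stage 1: 15 dB above -27 dBFS, reduced 15:1 to 1 dB above → -26 dBFS.
Stage 2: -26 dBFS ≤ -26 dBFS, so stage 2 doesn't engage; output -26 dBFS.
Stage 3: below threshold (-26 ≤ -7); passes unchanged; make-up brings it to -19 dBFS.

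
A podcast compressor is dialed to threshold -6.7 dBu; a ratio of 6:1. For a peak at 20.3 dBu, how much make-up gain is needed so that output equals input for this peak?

Without make-up, output = threshold + overshoot/6 = -6.7 + 4.5 = -2.2 dBu.
Gap to target: 22.5 dB.

22.5 dB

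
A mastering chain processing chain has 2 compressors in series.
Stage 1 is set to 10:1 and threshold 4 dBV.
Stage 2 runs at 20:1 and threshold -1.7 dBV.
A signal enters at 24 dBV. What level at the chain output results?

Stage 1: 24 dBV is 20 dB over 4 dBV; at 10:1 that becomes 2 dB over, giving 6 dBV.
Stage 2: 7.7 dB above -1.7 dBV, reduced 20:1 to 0.385 dB above → -1.315 dBV.

-1.315 dBV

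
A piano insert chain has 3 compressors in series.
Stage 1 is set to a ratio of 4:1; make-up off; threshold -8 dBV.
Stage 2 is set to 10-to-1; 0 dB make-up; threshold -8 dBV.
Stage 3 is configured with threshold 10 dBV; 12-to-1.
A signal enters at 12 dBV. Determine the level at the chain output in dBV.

Stage 1: overshoot 20 dB → 20/4 = 5 dB → -3 dBV.
Stage 2: 5 dB above -8 dBV, reduced 10:1 to 0.5 dB above → -7.5 dBV.
Stage 3: below threshold (-7.5 ≤ 10); passes unchanged; output -7.5 dBV.

-7.5 dBV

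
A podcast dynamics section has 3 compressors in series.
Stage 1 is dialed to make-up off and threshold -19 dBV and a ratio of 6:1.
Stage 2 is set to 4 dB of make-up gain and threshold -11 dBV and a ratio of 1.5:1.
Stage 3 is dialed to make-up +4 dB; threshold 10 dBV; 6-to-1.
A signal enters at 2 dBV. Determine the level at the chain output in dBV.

-7.5 dBV

Stage 1: overshoot 21 dB → 21/6 = 3.5 dB → -15.5 dBV.
Stage 2: -15.5 dBV ≤ -11 dBV, so stage 2 doesn't engage; make-up brings it to -11.5 dBV.
Stage 3: below threshold (-11.5 ≤ 10); passes unchanged; make-up brings it to -7.5 dBV.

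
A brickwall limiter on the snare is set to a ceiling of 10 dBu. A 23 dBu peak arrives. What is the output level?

10 dBu

The limiter clamps the peak to its 10 dBu ceiling.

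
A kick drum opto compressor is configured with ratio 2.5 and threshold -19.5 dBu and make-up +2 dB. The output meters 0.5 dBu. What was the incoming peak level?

25.5 dBu

Remove make-up: 0.5 − 2 = -1.5 dBu.
Post-compression overshoot = -1.5 − (-19.5) = 18 dB.
Undo the ratio: input overshoot = 18 × 2.5 = 45 dB, giving input = 25.5 dBu.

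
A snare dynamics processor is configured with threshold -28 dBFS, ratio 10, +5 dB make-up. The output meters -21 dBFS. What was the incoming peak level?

-8 dBFS

Stripping the +5 dB make-up gives -26 dBFS at the gain stage.
That's 2 dB above the -28 dBFS threshold.
Undo the ratio: input overshoot = 2 × 10 = 20 dB, giving input = -8 dBFS.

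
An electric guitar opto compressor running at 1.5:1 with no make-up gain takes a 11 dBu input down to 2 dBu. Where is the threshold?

-16 dBu

Input is 27 dB above T (since output overshoot × R = input overshoot: (2 − T)·1.5 = 11 − T gives T = -16 dBu).
Check: -16 + (11 − (-16))/1.5 = -16 + 18 = 2 dBu. ✓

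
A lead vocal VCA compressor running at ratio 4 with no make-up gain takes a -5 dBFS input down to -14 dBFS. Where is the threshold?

-17 dBFS

Gain reduction = -5 − (-14) = 9 dB; output overshoot = GR / (R − 1) = 9 / 3 = 3 dB.
Threshold = output − output overshoot = -14 − 3 = -17 dBFS.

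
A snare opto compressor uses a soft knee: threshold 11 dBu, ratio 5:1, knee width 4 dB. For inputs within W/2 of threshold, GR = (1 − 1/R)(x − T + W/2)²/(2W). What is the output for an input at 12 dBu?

x − T + W/2 = 12 − 11 + 2 = 3.
GR = (1 − 1/5) × 3² / 8 = 0.8 × 9 / 8 = 0.9 dB.
Output = 12 − 0.9 = 11.1 dBu.

11.1 dBu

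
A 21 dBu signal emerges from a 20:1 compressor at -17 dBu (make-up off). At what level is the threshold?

-19 dBu

Let T be the threshold. Output overshoot = (input overshoot)/R, so -17 − T = (21 − T)/20.
20·(-17 − T) = 21 − T → 19·T = -340 − 21 = -361.
T = -361/19 = -19 dBu.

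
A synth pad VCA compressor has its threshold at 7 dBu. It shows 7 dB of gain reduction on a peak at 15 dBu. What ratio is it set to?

8:1

Input overshoot = 15 − 7 = 8 dB.
Output overshoot = 8 − 7 = 1 dB.
Ratio = input overshoot / output overshoot = 8 / 1 = 8.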